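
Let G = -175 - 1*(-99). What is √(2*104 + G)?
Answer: 2*√33 ≈ 11.489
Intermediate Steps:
G = -76 (G = -175 + 99 = -76)
√(2*104 + G) = √(2*104 - 76) = √(208 - 76) = √132 = 2*√33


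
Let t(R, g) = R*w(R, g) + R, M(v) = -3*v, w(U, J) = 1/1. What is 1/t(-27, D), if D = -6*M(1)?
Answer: -1/54 ≈ -0.018519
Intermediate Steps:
w(U, J) = 1
D = 18 (D = -6*(-3*1) = -6*(-3) = -1*(-18) = 18)
t(R, g) = 2*R (t(R, g) = R*1 + R = R + R = 2*R)
1/t(-27, D) = 1/(2*(-27)) = 1/(-54) = -1/54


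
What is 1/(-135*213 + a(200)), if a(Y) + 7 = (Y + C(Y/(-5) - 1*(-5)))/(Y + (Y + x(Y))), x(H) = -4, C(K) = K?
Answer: -12/345139 ≈ -3.4769e-5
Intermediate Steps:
a(Y) = -7 + (5 + 4*Y/5)/(-4 + 2*Y) (a(Y) = -7 + (Y + (Y/(-5) - 1*(-5)))/(Y + (Y - 4)) = -7 + (Y + (Y*(-1/5) + 5))/(Y + (-4 + Y)) = -7 + (Y + (-Y/5 + 5))/(-4 + 2*Y) = -7 + (Y + (5 - Y/5))/(-4 + 2*Y) = -7 + (5 + 4*Y/5)/(-4 + 2*Y))
1/(-135*213 + a(200)) = 1/(-135*213 + 33*(5 - 2*200)/(10*(-2 + 200))) = 1/(-28755 + (33/10)*(5 - 400)/198) = 1/(-28755 + (33/10)*(1/198)*(-395)) = 1/(-28755 - 79/12) = 1/(-345139/12) = -12/345139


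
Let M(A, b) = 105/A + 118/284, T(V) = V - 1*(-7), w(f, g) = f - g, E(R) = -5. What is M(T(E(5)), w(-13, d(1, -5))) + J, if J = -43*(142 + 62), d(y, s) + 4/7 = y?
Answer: -619055/71 ≈ -8719.1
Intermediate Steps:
d(y, s) = -4/7 + y
T(V) = 7 + V (T(V) = V + 7 = 7 + V)
M(A, b) = 59/142 + 105/A (M(A, b) = 105/A + 118*(1/284) = 105/A + 59/142 = 59/142 + 105/A)
J = -8772 (J = -43*204 = -8772)
M(T(E(5)), w(-13, d(1, -5))) + J = (59/142 + 105/(7 - 5)) - 8772 = (59/142 + 105/2) - 8772 = 3757/71 - 8772 = -619055/71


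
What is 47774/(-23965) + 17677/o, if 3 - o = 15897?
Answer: -1182949261/380899710 ≈ -3.1057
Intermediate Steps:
o = -15894 (o = 3 - 1*15897 = 3 - 15897 = -15894)
47774/(-23965) + 17677/o = 47774/(-23965) + 17677/(-15894) = 47774*(-1/23965) + 17677*(-1/15894) = -47774/23965 - 17677/15894 = -1182949261/380899710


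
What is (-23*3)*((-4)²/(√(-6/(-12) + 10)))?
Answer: -368*√42/7 ≈ -340.70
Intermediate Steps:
(-23*3)*((-4)²/(√(-6/(-12) + 10))) = -1104/(√(-6*(-1/12) + 10)) = -1104/(√(½ + 10)) = -1104/(√(21/2)) = -1104/(√42/2) = -1104*√42/21 = -368*√42/7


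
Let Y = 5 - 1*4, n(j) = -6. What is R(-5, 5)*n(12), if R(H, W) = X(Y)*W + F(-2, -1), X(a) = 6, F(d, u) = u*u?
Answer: -186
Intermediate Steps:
F(d, u) = u²
Y = 1 (Y = 5 - 4 = 1)
R(H, W) = 1 + 6*W (R(H, W) = 6*W + (-1)² = 6*W + 1 = 1 + 6*W)
R(-5, 5)*n(12) = (1 + 6*5)*(-6) = (1 + 30)*(-6) = 31*(-6) = -186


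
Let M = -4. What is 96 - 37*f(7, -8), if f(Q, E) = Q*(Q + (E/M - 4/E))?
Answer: -4729/2 ≈ -2364.5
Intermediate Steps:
f(Q, E) = Q*(Q - 4/E - E/4) (f(Q, E) = Q*(Q + (E/(-4) - 4/E)) = Q*(Q + (E*(-1/4) - 4/E)) = Q*(Q + (-E/4 - 4/E)) = Q*(Q + (-4/E - E/4)) = Q*(Q - 4/E - E/4))
96 - 37*f(7, -8) = 96 - 37*7*(-16 - 8*(-1*(-8) + 4*7))/(4*(-8)) = 96 - 37*7*(-1)*(-16 - 8*(8 + 28))/(4*8) = 96 - 37*7*(-1)*(-16 - 8*36)/(4*8) = 96 - 37*7*(-1)*(-16 - 288)/(4*8) = 96 - 37*7*(-1)*(-304)/(4*8) = 96 - 37*133/2 = 96 - 4921/2 = -4729/2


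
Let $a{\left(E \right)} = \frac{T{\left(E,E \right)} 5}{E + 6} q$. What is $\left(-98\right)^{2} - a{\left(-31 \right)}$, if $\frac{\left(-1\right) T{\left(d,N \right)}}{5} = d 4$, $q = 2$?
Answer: $9852$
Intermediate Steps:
$T{\left(d,N \right)} = - 20 d$ ($T{\left(d,N \right)} = - 5 d 4 = - 5 \cdot 4 d = - 20 d$)
$a{\left(E \right)} = - \frac{200 E}{6 + E}$ ($a{\left(E \right)} = \frac{- 20 E 5}{E + 6} \cdot 2 = \frac{\left(-100\right) E}{6 + E} 2 = - \frac{100 E}{6 + E} 2 = - \frac{200 E}{6 + E}$)
$\left(-98\right)^{2} - a{\left(-31 \right)} = \left(-98\right)^{2} - \left(-200\right) \left(-31\right) \frac{1}{6 - 31} = 9604 - \left(-200\right) \left(-31\right) \frac{1}{-25} = 9604 - \left(-200\right) \left(-31\right) \left(- \frac{1}{25}\right) = 9604 - -248 = 9604 + 248 = 9852$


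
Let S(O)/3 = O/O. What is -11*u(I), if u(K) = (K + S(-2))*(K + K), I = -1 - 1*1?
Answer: 44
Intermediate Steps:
S(O) = 3 (S(O) = 3*(O/O) = 3*1 = 3)
I = -2 (I = -1 - 1 = -2)
u(K) = 2*K*(3 + K) (u(K) = (K + 3)*(K + K) = (3 + K)*(2*K) = 2*K*(3 + K))
-11*u(I) = -22*(-2)*(3 - 2) = -22*(-2) = -11*(-4) = 44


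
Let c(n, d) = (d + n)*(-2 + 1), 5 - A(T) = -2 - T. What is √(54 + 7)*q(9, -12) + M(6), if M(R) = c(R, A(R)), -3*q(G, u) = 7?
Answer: -19 - 7*√61/3 ≈ -37.224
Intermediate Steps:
q(G, u) = -7/3 (q(G, u) = -⅓*7 = -7/3)
A(T) = 7 + T (A(T) = 5 - (-2 - T) = 5 + (2 + T) = 7 + T)
c(n, d) = -d - n (c(n, d) = (d + n)*(-1) = -d - n)
M(R) = -7 - 2*R (M(R) = -(7 + R) - R = (-7 - R) - R = -7 - 2*R)
√(54 + 7)*q(9, -12) + M(6) = √(54 + 7)*(-7/3) + (-7 - 2*6) = √61*(-7/3) + (-7 - 12) = -7*√61/3 - 19 = -19 - 7*√61/3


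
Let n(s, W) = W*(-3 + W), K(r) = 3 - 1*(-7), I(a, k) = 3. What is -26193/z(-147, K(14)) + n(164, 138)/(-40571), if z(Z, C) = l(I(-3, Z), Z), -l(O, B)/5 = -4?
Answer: -1063048803/811420 ≈ -1310.1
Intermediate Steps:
K(r) = 10 (K(r) = 3 + 7 = 10)
l(O, B) = 20 (l(O, B) = -5*(-4) = 20)
z(Z, C) = 20
-26193/z(-147, K(14)) + n(164, 138)/(-40571) = -26193/20 + (138*(-3 + 138))/(-40571) = -26193*1/20 + (138*135)*(-1/40571) = -26193/20 + 18630*(-1/40571) = -26193/20 - 18630/40571 = -1063048803/811420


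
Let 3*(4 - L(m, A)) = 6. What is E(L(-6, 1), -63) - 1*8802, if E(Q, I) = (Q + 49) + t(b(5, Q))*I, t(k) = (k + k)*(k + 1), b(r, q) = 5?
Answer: -12531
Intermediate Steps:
t(k) = 2*k*(1 + k) (t(k) = (2*k)*(1 + k) = 2*k*(1 + k))
L(m, A) = 2 (L(m, A) = 4 - ⅓*6 = 4 - 2 = 2)
E(Q, I) = 49 + Q + 60*I (E(Q, I) = (Q + 49) + (2*5*(1 + 5))*I = (49 + Q) + (2*5*6)*I = (49 + Q) + 60*I = 49 + Q + 60*I)
E(L(-6, 1), -63) - 1*8802 = (49 + 2 + 60*(-63)) - 1*8802 = (49 + 2 - 3780) - 8802 = -3729 - 8802 = -12531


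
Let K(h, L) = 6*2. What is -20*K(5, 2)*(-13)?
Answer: 3120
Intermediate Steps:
K(h, L) = 12
-20*K(5, 2)*(-13) = -20*12*(-13) = -240*(-13) = 3120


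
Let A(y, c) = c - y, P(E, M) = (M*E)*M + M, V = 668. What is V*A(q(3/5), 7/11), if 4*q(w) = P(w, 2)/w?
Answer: -26386/33 ≈ -799.58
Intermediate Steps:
P(E, M) = M + E*M² (P(E, M) = (E*M)*M + M = E*M² + M = M + E*M²)
q(w) = (2 + 4*w)/(4*w) (q(w) = ((2*(1 + w*2))/w)/4 = ((2*(1 + 2*w))/w)/4 = ((2 + 4*w)/w)/4 = (2 + 4*w)/(4*w))
V*A(q(3/5), 7/11) = 668*(7/11 - (½ + 3/5)/(3/5)) = 668*(7*(1/11) - (½ + 3*(⅕))/(3*(⅕))) = 668*(7/11 - (½ + ⅗)/⅗) = 668*(7/11 - 5*11/(3*10)) = 668*(7/11 - 1*11/6) = 668*(7/11 - 11/6) = 668*(-79/66) = -26386/33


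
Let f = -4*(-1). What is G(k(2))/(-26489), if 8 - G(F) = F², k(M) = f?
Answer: 8/26489 ≈ 0.00030201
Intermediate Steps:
f = 4
k(M) = 4
G(F) = 8 - F²
G(k(2))/(-26489) = (8 - 1*4²)/(-26489) = (8 - 1*16)*(-1/26489) = (8 - 16)*(-1/26489) = -8*(-1/26489) = 8/26489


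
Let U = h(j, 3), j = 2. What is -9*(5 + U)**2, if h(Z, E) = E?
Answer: -576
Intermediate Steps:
U = 3
-9*(5 + U)**2 = -9*(5 + 3)**2 = -9*8**2 = -9*64 = -576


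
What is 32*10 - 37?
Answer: 283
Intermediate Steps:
32*10 - 37 = 320 - 37 = 283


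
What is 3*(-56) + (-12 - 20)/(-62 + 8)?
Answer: -4520/27 ≈ -167.41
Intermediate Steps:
3*(-56) + (-12 - 20)/(-62 + 8) = -168 - 32/(-54) = -168 - 32*(-1/54) = -168 + 16/27 = -4520/27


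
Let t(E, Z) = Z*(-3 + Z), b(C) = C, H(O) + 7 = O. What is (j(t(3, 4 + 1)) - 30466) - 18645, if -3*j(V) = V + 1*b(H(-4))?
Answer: -147332/3 ≈ -49111.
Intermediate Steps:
H(O) = -7 + O
j(V) = 11/3 - V/3 (j(V) = -(V + 1*(-7 - 4))/3 = -(V + 1*(-11))/3 = -(V - 11)/3 = -(-11 + V)/3 = 11/3 - V/3)
(j(t(3, 4 + 1)) - 30466) - 18645 = ((11/3 - (4 + 1)*(-3 + (4 + 1))/3) - 30466) - 18645 = ((11/3 - 5*(-3 + 5)/3) - 30466) - 18645 = ((11/3 - 5*2/3) - 30466) - 18645 = ((11/3 - 1/3*10) - 30466) - 18645 = ((11/3 - 10/3) - 30466) - 18645 = (1/3 - 30466) - 18645 = -91397/3 - 18645 = -147332/3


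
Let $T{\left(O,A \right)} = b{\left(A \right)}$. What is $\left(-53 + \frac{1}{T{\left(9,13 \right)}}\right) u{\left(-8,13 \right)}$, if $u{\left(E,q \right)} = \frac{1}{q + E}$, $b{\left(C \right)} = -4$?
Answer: $- \frac{213}{20} \approx -10.65$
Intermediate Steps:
$T{\left(O,A \right)} = -4$
$u{\left(E,q \right)} = \frac{1}{E + q}$
$\left(-53 + \frac{1}{T{\left(9,13 \right)}}\right) u{\left(-8,13 \right)} = \frac{-53 + \frac{1}{-4}}{-8 + 13} = \frac{-53 - \frac{1}{4}}{5} = \left(- \frac{213}{4}\right) \frac{1}{5} = - \frac{213}{20}$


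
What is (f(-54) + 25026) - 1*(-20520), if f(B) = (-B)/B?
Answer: 45545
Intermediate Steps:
f(B) = -1
(f(-54) + 25026) - 1*(-20520) = (-1 + 25026) - 1*(-20520) = 25025 + 20520 = 45545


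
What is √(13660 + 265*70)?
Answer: √32210 ≈ 179.47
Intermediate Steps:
√(13660 + 265*70) = √(13660 + 18550) = √32210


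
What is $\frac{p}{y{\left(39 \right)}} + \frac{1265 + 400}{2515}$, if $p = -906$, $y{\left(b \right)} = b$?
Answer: $- \frac{147577}{6539} \approx -22.569$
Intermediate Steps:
$\frac{p}{y{\left(39 \right)}} + \frac{1265 + 400}{2515} = - \frac{906}{39} + \frac{1265 + 400}{2515} = \left(-906\right) \frac{1}{39} + 1665 \cdot \frac{1}{2515} = - \frac{302}{13} + \frac{333}{503} = - \frac{147577}{6539}$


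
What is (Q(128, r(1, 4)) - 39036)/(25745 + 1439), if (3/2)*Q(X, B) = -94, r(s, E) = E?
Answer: -7331/5097 ≈ -1.4383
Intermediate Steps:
Q(X, B) = -188/3 (Q(X, B) = (2/3)*(-94) = -188/3)
(Q(128, r(1, 4)) - 39036)/(25745 + 1439) = (-188/3 - 39036)/(25745 + 1439) = -117296/3/27184 = -117296/3*1/27184 = -7331/5097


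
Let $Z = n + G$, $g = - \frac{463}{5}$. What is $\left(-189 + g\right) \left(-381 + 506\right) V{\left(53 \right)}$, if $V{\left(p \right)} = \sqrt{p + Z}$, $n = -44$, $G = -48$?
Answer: $- 35200 i \sqrt{39} \approx - 2.1982 \cdot 10^{5} i$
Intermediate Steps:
$g = - \frac{463}{5}$ ($g = \left(-463\right) \frac{1}{5} = - \frac{463}{5} \approx -92.6$)
$Z = -92$ ($Z = -44 - 48 = -92$)
$V{\left(p \right)} = \sqrt{-92 + p}$ ($V{\left(p \right)} = \sqrt{p - 92} = \sqrt{-92 + p}$)
$\left(-189 + g\right) \left(-381 + 506\right) V{\left(53 \right)} = \left(-189 - \frac{463}{5}\right) \left(-381 + 506\right) \sqrt{-92 + 53} = \left(- \frac{1408}{5}\right) 125 \sqrt{-39} = - 35200 i \sqrt{39}$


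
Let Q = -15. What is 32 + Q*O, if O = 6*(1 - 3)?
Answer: 212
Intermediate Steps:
O = -12 (O = 6*(-2) = -12)
32 + Q*O = 32 - 15*(-12) = 32 + 180 = 212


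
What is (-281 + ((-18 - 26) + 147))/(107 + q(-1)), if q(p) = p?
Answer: -89/53 ≈ -1.6792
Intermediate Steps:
(-281 + ((-18 - 26) + 147))/(107 + q(-1)) = (-281 + ((-18 - 26) + 147))/(107 - 1) = (-281 + (-44 + 147))/106 = (-281 + 103)*(1/106) = -178*1/106 = -89/53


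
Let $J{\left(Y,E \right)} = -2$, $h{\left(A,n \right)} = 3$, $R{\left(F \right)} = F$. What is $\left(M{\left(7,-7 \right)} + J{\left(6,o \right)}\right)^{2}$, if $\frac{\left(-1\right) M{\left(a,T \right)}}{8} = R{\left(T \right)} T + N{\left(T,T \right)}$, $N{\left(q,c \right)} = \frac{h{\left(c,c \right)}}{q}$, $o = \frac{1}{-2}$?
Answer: $\frac{7474756}{49} \approx 1.5255 \cdot 10^{5}$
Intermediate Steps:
$o = - \frac{1}{2} \approx -0.5$
$N{\left(q,c \right)} = \frac{3}{q}$
$M{\left(a,T \right)} = - \frac{24}{T} - 8 T^{2}$ ($M{\left(a,T \right)} = - 8 \left(T T + \frac{3}{T}\right) = - 8 \left(T^{2} + \frac{3}{T}\right) = - \frac{24}{T} - 8 T^{2}$)
$\left(M{\left(7,-7 \right)} + J{\left(6,o \right)}\right)^{2} = \left(\frac{8 \left(-3 - \left(-7\right)^{3}\right)}{-7} - 2\right)^{2} = \left(8 \left(- \frac{1}{7}\right) \left(-3 - -343\right) - 2\right)^{2} = \left(8 \left(- \frac{1}{7}\right) \left(-3 + 343\right) - 2\right)^{2} = \left(8 \left(- \frac{1}{7}\right) 340 - 2\right)^{2} = \left(- \frac{2720}{7} - 2\right)^{2} = \left(- \frac{2734}{7}\right)^{2} = \frac{7474756}{49}$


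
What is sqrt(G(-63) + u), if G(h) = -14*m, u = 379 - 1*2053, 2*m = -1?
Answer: I*sqrt(1667) ≈ 40.829*I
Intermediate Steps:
m = -1/2 (m = (1/2)*(-1) = -1/2 ≈ -0.50000)
u = -1674 (u = 379 - 2053 = -1674)
G(h) = 7 (G(h) = -14*(-1/2) = 7)
sqrt(G(-63) + u) = sqrt(7 - 1674) = sqrt(-1667) = I*sqrt(1667)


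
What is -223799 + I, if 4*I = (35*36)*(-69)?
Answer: -245534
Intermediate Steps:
I = -21735 (I = ((35*36)*(-69))/4 = (1260*(-69))/4 = (¼)*(-86940) = -21735)
-223799 + I = -223799 - 21735 = -245534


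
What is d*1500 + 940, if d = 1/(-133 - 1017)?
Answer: 21590/23 ≈ 938.70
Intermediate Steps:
d = -1/1150 (d = 1/(-1150) = -1/1150 ≈ -0.00086956)
d*1500 + 940 = -1/1150*1500 + 940 = -30/23 + 940 = 21590/23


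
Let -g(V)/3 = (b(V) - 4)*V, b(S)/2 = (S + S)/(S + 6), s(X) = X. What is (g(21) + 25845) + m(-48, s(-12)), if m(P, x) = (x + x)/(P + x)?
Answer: 129507/5 ≈ 25901.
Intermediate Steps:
b(S) = 4*S/(6 + S) (b(S) = 2*((S + S)/(S + 6)) = 2*((2*S)/(6 + S)) = 2*(2*S/(6 + S)) = 4*S/(6 + S))
g(V) = -3*V*(-4 + 4*V/(6 + V)) (g(V) = -3*(4*V/(6 + V) - 4)*V = -3*(-4 + 4*V/(6 + V))*V = -3*V*(-4 + 4*V/(6 + V)))
m(P, x) = 2*x/(P + x) (m(P, x) = (2*x)/(P + x) = 2*x/(P + x))
(g(21) + 25845) + m(-48, s(-12)) = (72*21/(6 + 21) + 25845) + 2*(-12)/(-48 - 12) = (72*21/27 + 25845) + 2*(-12)/(-60) = (72*21*(1/27) + 25845) + 2*(-12)*(-1/60) = (56 + 25845) + ⅖ = 25901 + ⅖ = 129507/5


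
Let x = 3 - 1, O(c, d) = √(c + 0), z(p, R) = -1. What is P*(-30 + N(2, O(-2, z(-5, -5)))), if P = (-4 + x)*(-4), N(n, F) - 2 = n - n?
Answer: -224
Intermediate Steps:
O(c, d) = √c
N(n, F) = 2 (N(n, F) = 2 + (n - n) = 2 + 0 = 2)
x = 2
P = 8 (P = (-4 + 2)*(-4) = -2*(-4) = 8)
P*(-30 + N(2, O(-2, z(-5, -5)))) = 8*(-30 + 2) = 8*(-28) = -224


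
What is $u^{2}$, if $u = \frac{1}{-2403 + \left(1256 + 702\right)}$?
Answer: $\frac{1}{198025} \approx 5.0499 \cdot 10^{-6}$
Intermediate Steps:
$u = - \frac{1}{445}$ ($u = \frac{1}{-2403 + 1958} = \frac{1}{-445} = - \frac{1}{445} \approx -0.0022472$)
$u^{2} = \left(- \frac{1}{445}\right)^{2} = \frac{1}{198025}$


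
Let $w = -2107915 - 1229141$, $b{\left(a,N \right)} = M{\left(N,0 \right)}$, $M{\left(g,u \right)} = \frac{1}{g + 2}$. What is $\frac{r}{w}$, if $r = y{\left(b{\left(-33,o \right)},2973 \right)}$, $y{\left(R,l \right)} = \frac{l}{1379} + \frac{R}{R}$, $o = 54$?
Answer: $- \frac{136}{143806257} \approx -9.4572 \cdot 10^{-7}$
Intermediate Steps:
$M{\left(g,u \right)} = \frac{1}{2 + g}$
$b{\left(a,N \right)} = \frac{1}{2 + N}$
$w = -3337056$
$y{\left(R,l \right)} = 1 + \frac{l}{1379}$ ($y{\left(R,l \right)} = l \frac{1}{1379} + 1 = \frac{l}{1379} + 1 = 1 + \frac{l}{1379}$)
$r = \frac{4352}{1379}$ ($r = 1 + \frac{1}{1379} \cdot 2973 = 1 + \frac{2973}{1379} = \frac{4352}{1379} \approx 3.1559$)
$\frac{r}{w} = \frac{4352}{1379 \left(-3337056\right)} = \frac{4352}{1379} \left(- \frac{1}{3337056}\right) = - \frac{136}{143806257}$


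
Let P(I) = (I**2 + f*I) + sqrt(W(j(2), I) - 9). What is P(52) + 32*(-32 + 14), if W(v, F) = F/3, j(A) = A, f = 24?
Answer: 3376 + 5*sqrt(3)/3 ≈ 3378.9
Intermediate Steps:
W(v, F) = F/3 (W(v, F) = F*(1/3) = F/3)
P(I) = I**2 + sqrt(-9 + I/3) + 24*I (P(I) = (I**2 + 24*I) + sqrt(I/3 - 9) = (I**2 + 24*I) + sqrt(-9 + I/3) = I**2 + sqrt(-9 + I/3) + 24*I)
P(52) + 32*(-32 + 14) = (52**2 + 24*52 + sqrt(-81 + 3*52)/3) + 32*(-32 + 14) = (2704 + 1248 + sqrt(-81 + 156)/3) + 32*(-18) = (2704 + 1248 + sqrt(75)/3) - 576 = (2704 + 1248 + (5*sqrt(3))/3) - 576 = (2704 + 1248 + 5*sqrt(3)/3) - 576 = (3952 + 5*sqrt(3)/3) - 576 = 3376 + 5*sqrt(3)/3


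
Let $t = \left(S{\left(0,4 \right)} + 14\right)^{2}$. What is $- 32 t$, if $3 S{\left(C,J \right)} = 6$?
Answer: $-8192$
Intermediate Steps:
$S{\left(C,J \right)} = 2$ ($S{\left(C,J \right)} = \frac{1}{3} \cdot 6 = 2$)
$t = 256$ ($t = \left(2 + 14\right)^{2} = 16^{2} = 256$)
$- 32 t = \left(-32\right) 256 = -8192$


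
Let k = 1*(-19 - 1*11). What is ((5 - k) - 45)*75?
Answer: -750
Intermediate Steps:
k = -30 (k = 1*(-19 - 11) = 1*(-30) = -30)
((5 - k) - 45)*75 = ((5 - 1*(-30)) - 45)*75 = ((5 + 30) - 45)*75 = (35 - 45)*75 = -10*75 = -750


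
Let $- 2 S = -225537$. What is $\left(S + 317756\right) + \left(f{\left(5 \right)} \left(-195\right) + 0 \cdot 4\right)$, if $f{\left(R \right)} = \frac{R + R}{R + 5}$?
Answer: $\frac{860659}{2} \approx 4.3033 \cdot 10^{5}$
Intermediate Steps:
$S = \frac{225537}{2}$ ($S = \left(- \frac{1}{2}\right) \left(-225537\right) = \frac{225537}{2} \approx 1.1277 \cdot 10^{5}$)
$f{\left(R \right)} = \frac{2 R}{5 + R}$
$\left(S + 317756\right) + \left(f{\left(5 \right)} \left(-195\right) + 0 \cdot 4\right) = \left(\frac{225537}{2} + 317756\right) + \left(2 \cdot 5 \frac{1}{5 + 5} \left(-195\right) + 0 \cdot 4\right) = \frac{861049}{2} + \left(2 \cdot 5 \cdot \frac{1}{10} \left(-195\right) + 0\right) = \frac{861049}{2} + \left(1 \left(-195\right) + 0\right) = \frac{861049}{2} + \left(-195 + 0\right) = \frac{861049}{2} - 195 = \frac{860659}{2}$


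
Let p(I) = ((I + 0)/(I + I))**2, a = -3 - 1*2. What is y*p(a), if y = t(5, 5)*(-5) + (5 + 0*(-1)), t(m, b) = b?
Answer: -5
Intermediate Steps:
a = -5 (a = -3 - 2 = -5)
p(I) = 1/4 (p(I) = (I/((2*I)))**2 = (I*(1/(2*I)))**2 = (1/2)**2 = 1/4)
y = -20 (y = 5*(-5) + (5 + 0*(-1)) = -25 + (5 + 0) = -25 + 5 = -20)
y*p(a) = -20*1/4 = -5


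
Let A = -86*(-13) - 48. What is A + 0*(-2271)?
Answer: 1070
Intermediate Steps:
A = 1070 (A = 1118 - 48 = 1070)
A + 0*(-2271) = 1070 + 0*(-2271) = 1070 + 0 = 1070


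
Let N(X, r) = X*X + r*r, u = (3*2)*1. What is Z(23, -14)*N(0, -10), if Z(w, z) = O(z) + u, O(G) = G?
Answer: -800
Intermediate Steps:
u = 6 (u = 6*1 = 6)
Z(w, z) = 6 + z (Z(w, z) = z + 6 = 6 + z)
N(X, r) = X**2 + r**2
Z(23, -14)*N(0, -10) = (6 - 14)*(0**2 + (-10)**2) = -8*(0 + 100) = -8*100 = -800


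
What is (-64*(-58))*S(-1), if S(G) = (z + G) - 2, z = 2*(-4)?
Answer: -40832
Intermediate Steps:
z = -8
S(G) = -10 + G (S(G) = (-8 + G) - 2 = -10 + G)
(-64*(-58))*S(-1) = (-64*(-58))*(-10 - 1) = 3712*(-11) = -40832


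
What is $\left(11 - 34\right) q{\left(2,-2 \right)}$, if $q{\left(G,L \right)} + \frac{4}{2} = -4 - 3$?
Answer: $207$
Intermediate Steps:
$q{\left(G,L \right)} = -9$ ($q{\left(G,L \right)} = -2 - 7 = -9$)
$\left(11 - 34\right) q{\left(2,-2 \right)} = \left(11 - 34\right) \left(-9\right) = \left(-23\right) \left(-9\right) = 207$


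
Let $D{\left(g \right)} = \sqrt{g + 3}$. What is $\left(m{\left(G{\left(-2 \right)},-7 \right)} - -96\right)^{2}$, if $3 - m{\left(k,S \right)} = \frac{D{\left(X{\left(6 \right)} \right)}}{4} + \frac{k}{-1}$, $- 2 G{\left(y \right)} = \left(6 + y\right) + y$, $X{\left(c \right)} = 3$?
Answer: $\frac{\left(392 - \sqrt{6}\right)^{2}}{16} \approx 9484.3$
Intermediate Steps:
$D{\left(g \right)} = \sqrt{3 + g}$
$G{\left(y \right)} = -3 - y$ ($G{\left(y \right)} = - \frac{\left(6 + y\right) + y}{2} = - \frac{6 + 2 y}{2} = -3 - y$)
$m{\left(k,S \right)} = 3 + k - \frac{\sqrt{6}}{4}$ ($m{\left(k,S \right)} = 3 - \left(\frac{\sqrt{3 + 3}}{4} + \frac{k}{-1}\right) = 3 - \left(\sqrt{6} \cdot \frac{1}{4} + k \left(-1\right)\right) = 3 - \left(\frac{\sqrt{6}}{4} - k\right) = 3 - \left(- k + \frac{\sqrt{6}}{4}\right) = 3 + \left(k - \frac{\sqrt{6}}{4}\right) = 3 + k - \frac{\sqrt{6}}{4}$)
$\left(m{\left(G{\left(-2 \right)},-7 \right)} - -96\right)^{2} = \left(\left(3 - 1 - \frac{\sqrt{6}}{4}\right) - -96\right)^{2} = \left(\left(3 + \left(-3 + 2\right) - \frac{\sqrt{6}}{4}\right) + 96\right)^{2} = \left(\left(3 - 1 - \frac{\sqrt{6}}{4}\right) + 96\right)^{2} = \left(\left(2 - \frac{\sqrt{6}}{4}\right) + 96\right)^{2} = \left(98 - \frac{\sqrt{6}}{4}\right)^{2}$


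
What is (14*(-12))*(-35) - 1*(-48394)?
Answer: 54274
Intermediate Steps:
(14*(-12))*(-35) - 1*(-48394) = -168*(-35) + 48394 = 5880 + 48394 = 54274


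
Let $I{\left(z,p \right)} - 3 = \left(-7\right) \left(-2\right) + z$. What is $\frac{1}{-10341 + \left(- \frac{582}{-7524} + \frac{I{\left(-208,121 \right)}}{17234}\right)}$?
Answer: $- \frac{5402859}{55870606873} \approx -9.6703 \cdot 10^{-5}$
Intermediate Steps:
$I{\left(z,p \right)} = 17 + z$ ($I{\left(z,p \right)} = 3 + \left(\left(-7\right) \left(-2\right) + z\right) = 3 + \left(14 + z\right) = 17 + z$)
$\frac{1}{-10341 + \left(- \frac{582}{-7524} + \frac{I{\left(-208,121 \right)}}{17234}\right)} = \frac{1}{-10341 + \left(- \frac{582}{-7524} + \frac{17 - 208}{17234}\right)} = \frac{1}{-10341 - - \frac{358046}{5402859}} = \frac{1}{-10341 + \left(\frac{97}{1254} - \frac{191}{17234}\right)} = \frac{1}{-10341 + \frac{358046}{5402859}} = \frac{1}{- \frac{55870606873}{5402859}} = - \frac{5402859}{55870606873}$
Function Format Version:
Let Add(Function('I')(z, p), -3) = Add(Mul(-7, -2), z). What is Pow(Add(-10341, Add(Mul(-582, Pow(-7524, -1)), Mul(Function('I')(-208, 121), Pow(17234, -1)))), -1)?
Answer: Rational(-5402859, 55870606873) ≈ -9.6703e-5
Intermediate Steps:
Function('I')(z, p) = Add(17, z) (Function('I')(z, p) = Add(3, Add(Mul(-7, -2), z)) = Add(3, Add(14, z)) = Add(17, z))
Pow(Add(-10341, Add(Mul(-582, Pow(-7524, -1)), Mul(Function('I')(-208, 121), Pow(17234, -1)))), -1) = Pow(Add(-10341, Add(Mul(-582, Pow(-7524, -1)), Mul(Add(17, -208), Pow(17234, -1)))), -1) = Pow(Add(-10341, Add(Mul(-582, Rational(-1, 7524)), Mul(-191, Rational(1, 17234)))), -1) = Pow(Add(-10341, Add(Rational(97, 1254), Rational(-191, 17234))), -1) = Pow(Add(-10341, Rational(358046, 5402859)), -1) = Pow(Rational(-55870606873, 5402859), -1) = Rational(-5402859, 55870606873)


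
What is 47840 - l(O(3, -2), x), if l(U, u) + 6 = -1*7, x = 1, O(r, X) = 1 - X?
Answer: 47853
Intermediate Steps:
l(U, u) = -13 (l(U, u) = -6 - 1*7 = -6 - 7 = -13)
47840 - l(O(3, -2), x) = 47840 - 1*(-13) = 47840 + 13 = 47853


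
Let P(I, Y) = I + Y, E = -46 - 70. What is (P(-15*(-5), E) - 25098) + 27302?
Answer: 2163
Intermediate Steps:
E = -116
(P(-15*(-5), E) - 25098) + 27302 = ((-15*(-5) - 116) - 25098) + 27302 = ((75 - 116) - 25098) + 27302 = (-41 - 25098) + 27302 = -25139 + 27302 = 2163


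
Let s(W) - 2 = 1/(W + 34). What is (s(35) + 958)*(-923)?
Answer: -61140443/69 ≈ -8.8609e+5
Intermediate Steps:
s(W) = 2 + 1/(34 + W) (s(W) = 2 + 1/(W + 34) = 2 + 1/(34 + W))
(s(35) + 958)*(-923) = ((69 + 2*35)/(34 + 35) + 958)*(-923) = ((69 + 70)/69 + 958)*(-923) = ((1/69)*139 + 958)*(-923) = (139/69 + 958)*(-923) = (66241/69)*(-923) = -61140443/69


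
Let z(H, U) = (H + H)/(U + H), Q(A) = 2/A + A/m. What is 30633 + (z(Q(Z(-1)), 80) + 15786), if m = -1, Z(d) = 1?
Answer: 3759941/81 ≈ 46419.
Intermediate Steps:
Q(A) = -A + 2/A (Q(A) = 2/A + A/(-1) = 2/A + A*(-1) = 2/A - A = -A + 2/A)
z(H, U) = 2*H/(H + U) (z(H, U) = (2*H)/(H + U) = 2*H/(H + U))
30633 + (z(Q(Z(-1)), 80) + 15786) = 30633 + (2*(-1*1 + 2/1)/((-1*1 + 2/1) + 80) + 15786) = 30633 + (2*(-1 + 2*1)/((-1 + 2*1) + 80) + 15786) = 30633 + (2*(-1 + 2)/((-1 + 2) + 80) + 15786) = 30633 + (2*1/(1 + 80) + 15786) = 30633 + (2*1/81 + 15786) = 30633 + (2*1*(1/81) + 15786) = 30633 + (2/81 + 15786) = 30633 + 1278668/81 = 3759941/81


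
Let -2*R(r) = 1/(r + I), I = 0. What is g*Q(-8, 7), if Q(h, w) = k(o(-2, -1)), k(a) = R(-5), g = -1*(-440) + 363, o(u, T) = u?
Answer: 803/10 ≈ 80.300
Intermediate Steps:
g = 803 (g = 440 + 363 = 803)
R(r) = -1/(2*r) (R(r) = -1/(2*(r + 0)) = -1/(2*r))
k(a) = 1/10 (k(a) = -1/2/(-5) = -1/2*(-1/5) = 1/10)
Q(h, w) = 1/10
g*Q(-8, 7) = 803*(1/10) = 803/10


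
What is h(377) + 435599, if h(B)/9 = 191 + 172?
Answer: 438866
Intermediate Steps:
h(B) = 3267 (h(B) = 9*(191 + 172) = 9*363 = 3267)
h(377) + 435599 = 3267 + 435599 = 438866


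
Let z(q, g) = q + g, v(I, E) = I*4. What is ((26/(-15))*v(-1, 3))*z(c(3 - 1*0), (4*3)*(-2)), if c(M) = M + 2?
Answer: -1976/15 ≈ -131.73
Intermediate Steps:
v(I, E) = 4*I
c(M) = 2 + M
z(q, g) = g + q
((26/(-15))*v(-1, 3))*z(c(3 - 1*0), (4*3)*(-2)) = ((26/(-15))*(4*(-1)))*((4*3)*(-2) + (2 + (3 - 1*0))) = ((26*(-1/15))*(-4))*(12*(-2) + (2 + (3 + 0))) = (-26/15*(-4))*(-24 + (2 + 3)) = 104*(-24 + 5)/15 = (104/15)*(-19) = -1976/15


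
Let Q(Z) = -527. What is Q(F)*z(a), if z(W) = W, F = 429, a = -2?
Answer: 1054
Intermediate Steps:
Q(F)*z(a) = -527*(-2) = 1054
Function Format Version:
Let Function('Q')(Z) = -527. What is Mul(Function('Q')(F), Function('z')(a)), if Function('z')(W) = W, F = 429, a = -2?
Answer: 1054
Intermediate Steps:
Mul(Function('Q')(F), Function('z')(a)) = Mul(-527, -2) = 1054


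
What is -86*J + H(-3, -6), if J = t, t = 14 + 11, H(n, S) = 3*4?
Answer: -2138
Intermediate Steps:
H(n, S) = 12
t = 25
J = 25
-86*J + H(-3, -6) = -86*25 + 12 = -2150 + 12 = -2138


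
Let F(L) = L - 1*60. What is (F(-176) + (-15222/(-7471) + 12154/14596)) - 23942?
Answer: -1318109258301/54523358 ≈ -24175.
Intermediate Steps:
F(L) = -60 + L (F(L) = L - 60 = -60 + L)
(F(-176) + (-15222/(-7471) + 12154/14596)) - 23942 = ((-60 - 176) + (-15222/(-7471) + 12154/14596)) - 23942 = (-236 + (-15222*(-1/7471) + 12154*(1/14596))) - 23942 = (-236 + (15222/7471 + 6077/7298)) - 23942 = (-236 + 156491423/54523358) - 23942 = -12711021065/54523358 - 23942 = -1318109258301/54523358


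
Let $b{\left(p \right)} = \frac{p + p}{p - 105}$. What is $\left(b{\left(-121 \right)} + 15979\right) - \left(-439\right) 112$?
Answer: $\frac{7361732}{113} \approx 65148.0$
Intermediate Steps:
$b{\left(p \right)} = \frac{2 p}{-105 + p}$
$\left(b{\left(-121 \right)} + 15979\right) - \left(-439\right) 112 = \left(2 \left(-121\right) \frac{1}{-105 - 121} + 15979\right) - \left(-439\right) 112 = \left(2 \left(-121\right) \frac{1}{-226} + 15979\right) - -49168 = \left(2 \left(-121\right) \left(- \frac{1}{226}\right) + 15979\right) + 49168 = \left(\frac{121}{113} + 15979\right) + 49168 = \frac{1805748}{113} + 49168 = \frac{7361732}{113}$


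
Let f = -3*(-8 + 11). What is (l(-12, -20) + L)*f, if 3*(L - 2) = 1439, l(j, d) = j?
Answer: -4227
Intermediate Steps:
L = 1445/3 (L = 2 + (⅓)*1439 = 2 + 1439/3 = 1445/3 ≈ 481.67)
f = -9 (f = -3*3 = -9)
(l(-12, -20) + L)*f = (-12 + 1445/3)*(-9) = (1409/3)*(-9) = -4227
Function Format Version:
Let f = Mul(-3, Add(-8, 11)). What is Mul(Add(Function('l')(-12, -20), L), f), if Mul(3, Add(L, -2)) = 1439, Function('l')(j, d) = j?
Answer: -4227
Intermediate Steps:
L = Rational(1445, 3) (L = Add(2, Mul(Rational(1, 3), 1439)) = Add(2, Rational(1439, 3)) = Rational(1445, 3) ≈ 481.67)
f = -9 (f = Mul(-3, 3) = -9)
Mul(Add(Function('l')(-12, -20), L), f) = Mul(Add(-12, Rational(1445, 3)), -9) = Mul(Rational(1409, 3), -9) = -4227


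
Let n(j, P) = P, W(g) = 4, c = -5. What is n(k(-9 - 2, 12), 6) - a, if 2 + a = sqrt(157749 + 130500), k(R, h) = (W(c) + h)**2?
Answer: 8 - sqrt(288249) ≈ -528.89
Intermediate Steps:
k(R, h) = (4 + h)**2
a = -2 + sqrt(288249) (a = -2 + sqrt(157749 + 130500) = -2 + sqrt(288249) ≈ 534.89)
n(k(-9 - 2, 12), 6) - a = 6 - (-2 + sqrt(288249)) = 6 + (2 - sqrt(288249)) = 8 - sqrt(288249)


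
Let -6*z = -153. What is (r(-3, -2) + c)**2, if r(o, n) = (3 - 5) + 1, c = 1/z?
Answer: 2401/2601 ≈ 0.92311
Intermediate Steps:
z = 51/2 (z = -1/6*(-153) = 51/2 ≈ 25.500)
c = 2/51 (c = 1/(51/2) = 2/51 ≈ 0.039216)
r(o, n) = -1 (r(o, n) = -2 + 1 = -1)
(r(-3, -2) + c)**2 = (-1 + 2/51)**2 = (-49/51)**2 = 2401/2601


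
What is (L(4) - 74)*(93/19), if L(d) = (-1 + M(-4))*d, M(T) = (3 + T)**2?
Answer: -6882/19 ≈ -362.21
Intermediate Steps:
L(d) = 0 (L(d) = (-1 + (3 - 4)**2)*d = (-1 + (-1)**2)*d = (-1 + 1)*d = 0*d = 0)
(L(4) - 74)*(93/19) = (0 - 74)*(93/19) = -6882/19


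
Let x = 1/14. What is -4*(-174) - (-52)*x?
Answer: 4898/7 ≈ 699.71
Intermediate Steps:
x = 1/14 ≈ 0.071429
-4*(-174) - (-52)*x = -4*(-174) - (-52)/14 = 696 - 1*(-26/7) = 696 + 26/7 = 4898/7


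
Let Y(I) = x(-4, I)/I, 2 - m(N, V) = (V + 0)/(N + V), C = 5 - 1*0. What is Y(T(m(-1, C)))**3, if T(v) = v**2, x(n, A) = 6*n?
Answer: -2097152/27 ≈ -77672.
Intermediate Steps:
C = 5 (C = 5 + 0 = 5)
m(N, V) = 2 - V/(N + V) (m(N, V) = 2 - (V + 0)/(N + V) = 2 - V/(N + V))
Y(I) = -24/I (Y(I) = (6*(-4))/I = -24/I)
Y(T(m(-1, C)))**3 = (-24*(-1 + 5)**2/(5 + 2*(-1))**2)**3 = (-24*16/(5 - 2)**2)**3 = (-24/(((1/4)*3)**2))**3 = (-24/((3/4)**2))**3 = (-24/9/16)**3 = (-24*16/9)**3 = (-128/3)**3 = -2097152/27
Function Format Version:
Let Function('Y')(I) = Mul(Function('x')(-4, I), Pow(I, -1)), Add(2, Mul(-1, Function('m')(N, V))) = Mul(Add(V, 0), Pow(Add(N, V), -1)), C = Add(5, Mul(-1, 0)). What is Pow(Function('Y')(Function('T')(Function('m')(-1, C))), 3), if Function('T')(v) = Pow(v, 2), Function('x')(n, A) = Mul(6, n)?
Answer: Rational(-2097152, 27) ≈ -77672.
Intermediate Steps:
C = 5 (C = Add(5, 0) = 5)
Function('m')(N, V) = Add(2, Mul(-1, V, Pow(Add(N, V), -1))) (Function('m')(N, V) = Add(2, Mul(-1, Mul(Add(V, 0), Pow(Add(N, V), -1)))) = Add(2, Mul(-1, Mul(V, Pow(Add(N, V), -1)))) = Add(2, Mul(-1, V, Pow(Add(N, V), -1))))
Function('Y')(I) = Mul(-24, Pow(I, -1)) (Function('Y')(I) = Mul(Mul(6, -4), Pow(I, -1)) = Mul(-24, Pow(I, -1)))
Pow(Function('Y')(Function('T')(Function('m')(-1, C))), 3) = Pow(Mul(-24, Pow(Pow(Mul(Pow(Add(-1, 5), -1), Add(5, Mul(2, -1))), 2), -1)), 3) = Pow(Mul(-24, Pow(Pow(Mul(Pow(4, -1), Add(5, -2)), 2), -1)), 3) = Pow(Mul(-24, Pow(Pow(Mul(Rational(1, 4), 3), 2), -1)), 3) = Pow(Mul(-24, Pow(Pow(Rational(3, 4), 2), -1)), 3) = Pow(Mul(-24, Pow(Rational(9, 16), -1)), 3) = Pow(Mul(-24, Rational(16, 9)), 3) = Pow(Rational(-128, 3), 3) = Rational(-2097152, 27)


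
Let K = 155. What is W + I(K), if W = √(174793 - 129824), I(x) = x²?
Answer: 24025 + √44969 ≈ 24237.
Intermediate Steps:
W = √44969 ≈ 212.06
W + I(K) = √44969 + 155² = √44969 + 24025 = 24025 + √44969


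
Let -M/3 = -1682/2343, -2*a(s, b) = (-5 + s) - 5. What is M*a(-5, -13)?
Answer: 12615/781 ≈ 16.152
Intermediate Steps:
a(s, b) = 5 - s/2 (a(s, b) = -((-5 + s) - 5)/2 = -(-10 + s)/2 = 5 - s/2)
M = 1682/781 (M = -(-5046)/2343 = -3*(-1682/2343) = 1682/781 ≈ 2.1536)
M*a(-5, -13) = 1682*(5 - ½*(-5))/781 = 1682*(5 + 5/2)/781 = (1682/781)*(15/2) = 12615/781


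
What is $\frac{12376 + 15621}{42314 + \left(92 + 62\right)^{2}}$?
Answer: $\frac{27997}{66030} \approx 0.424$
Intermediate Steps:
$\frac{12376 + 15621}{42314 + \left(92 + 62\right)^{2}} = \frac{27997}{42314 + 154^{2}} = \frac{27997}{42314 + 23716} = \frac{27997}{66030}$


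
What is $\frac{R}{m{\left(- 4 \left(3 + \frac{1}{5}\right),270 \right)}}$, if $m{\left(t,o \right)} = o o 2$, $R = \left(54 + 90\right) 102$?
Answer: $\frac{68}{675} \approx 0.10074$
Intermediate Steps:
$R = 14688$ ($R = 144 \cdot 102 = 14688$)
$m{\left(t,o \right)} = 2 o^{2}$ ($m{\left(t,o \right)} = o^{2} \cdot 2 = 2 o^{2}$)
$\frac{R}{m{\left(- 4 \left(3 + \frac{1}{5}\right),270 \right)}} = \frac{14688}{2 \cdot 270^{2}} = \frac{14688}{2 \cdot 72900} = \frac{14688}{145800} = 14688 \cdot \frac{1}{145800} = \frac{68}{675}$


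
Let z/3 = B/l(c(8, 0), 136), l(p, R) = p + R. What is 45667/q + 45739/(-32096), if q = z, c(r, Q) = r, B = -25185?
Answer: -23835627417/269445920 ≈ -88.462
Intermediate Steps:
l(p, R) = R + p
z = -8395/16 (z = 3*(-25185/(136 + 8)) = 3*(-25185/144) = 3*(-25185*1/144) = 3*(-8395/48) = -8395/16 ≈ -524.69)
q = -8395/16 ≈ -524.69
45667/q + 45739/(-32096) = 45667/(-8395/16) + 45739/(-32096) = 45667*(-16/8395) + 45739*(-1/32096) = -730672/8395 - 45739/32096 = -23835627417/269445920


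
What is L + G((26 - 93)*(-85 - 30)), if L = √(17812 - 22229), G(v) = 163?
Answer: 163 + I*√4417 ≈ 163.0 + 66.461*I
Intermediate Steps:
L = I*√4417 (L = √(-4417) = I*√4417 ≈ 66.461*I)
L + G((26 - 93)*(-85 - 30)) = I*√4417 + 163 = 163 + I*√4417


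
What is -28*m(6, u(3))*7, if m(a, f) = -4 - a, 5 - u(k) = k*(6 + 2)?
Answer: 1960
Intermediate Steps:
u(k) = 5 - 8*k (u(k) = 5 - k*(6 + 2) = 5 - k*8 = 5 - 8*k)
-28*m(6, u(3))*7 = -28*(-4 - 1*6)*7 = -28*(-4 - 6)*7 = -28*(-10)*7 = 280*7 = 1960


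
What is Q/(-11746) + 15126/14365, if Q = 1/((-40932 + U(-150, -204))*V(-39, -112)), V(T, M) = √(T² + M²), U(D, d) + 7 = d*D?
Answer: 15126/14365 + √14065/1708080239110 ≈ 1.0530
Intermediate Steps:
U(D, d) = -7 + D*d (U(D, d) = -7 + d*D = -7 + D*d)
V(T, M) = √(M² + T²)
Q = -√14065/145418035 (Q = 1/((-40932 + (-7 - 150*(-204)))*(√((-112)² + (-39)²))) = 1/((-40932 + (-7 + 30600))*(√(12544 + 1521))) = 1/((-40932 + 30593)*(√14065)) = (√14065/14065)/(-10339) = -√14065/145418035 ≈ -8.1555e-7)
Q/(-11746) + 15126/14365 = -√14065/145418035/(-11746) + 15126/14365 = -√14065/145418035*(-1/11746) + 15126*(1/14365) = √14065/1708080239110 + 15126/14365 = 15126/14365 + √14065/1708080239110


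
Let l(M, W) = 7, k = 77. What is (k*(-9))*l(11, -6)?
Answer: -4851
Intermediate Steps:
(k*(-9))*l(11, -6) = (77*(-9))*7 = -693*7 = -4851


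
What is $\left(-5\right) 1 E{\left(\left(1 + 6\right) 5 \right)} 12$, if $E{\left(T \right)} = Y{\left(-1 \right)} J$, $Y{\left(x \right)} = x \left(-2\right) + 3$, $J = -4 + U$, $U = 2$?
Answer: $600$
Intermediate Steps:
$J = -2$ ($J = -4 + 2 = -2$)
$Y{\left(x \right)} = 3 - 2 x$ ($Y{\left(x \right)} = - 2 x + 3 = 3 - 2 x$)
$E{\left(T \right)} = -10$ ($E{\left(T \right)} = \left(3 - -2\right) \left(-2\right) = \left(3 + 2\right) \left(-2\right) = 5 \left(-2\right) = -10$)
$\left(-5\right) 1 E{\left(\left(1 + 6\right) 5 \right)} 12 = \left(-5\right) 1 \left(-10\right) 12 = \left(-5\right) \left(-10\right) 12 = 50 \cdot 12 = 600$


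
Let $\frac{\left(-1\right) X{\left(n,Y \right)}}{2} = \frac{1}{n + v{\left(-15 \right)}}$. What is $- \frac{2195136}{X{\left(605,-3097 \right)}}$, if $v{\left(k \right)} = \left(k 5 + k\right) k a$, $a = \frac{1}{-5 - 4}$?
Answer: $499393440$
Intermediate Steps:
$a = - \frac{1}{9}$ ($a = \frac{1}{-9} = - \frac{1}{9} \approx -0.11111$)
$v{\left(k \right)} = - \frac{2 k^{2}}{3}$ ($v{\left(k \right)} = \left(k 5 + k\right) k \left(- \frac{1}{9}\right) = \left(5 k + k\right) k \left(- \frac{1}{9}\right) = 6 k k \left(- \frac{1}{9}\right) = 6 k^{2} \left(- \frac{1}{9}\right) = - \frac{2 k^{2}}{3}$)
$X{\left(n,Y \right)} = - \frac{2}{-150 + n}$ ($X{\left(n,Y \right)} = - \frac{2}{n - \frac{2 \left(-15\right)^{2}}{3}} = - \frac{2}{n - 150} = - \frac{2}{-150 + n}$)
$- \frac{2195136}{X{\left(605,-3097 \right)}} = - \frac{2195136}{\left(-2\right) \frac{1}{-150 + 605}} = - \frac{2195136}{\left(-2\right) \frac{1}{455}} = - \frac{2195136}{- \frac{2}{455}} = \left(-2195136\right) \left(- \frac{455}{2}\right) = 499393440$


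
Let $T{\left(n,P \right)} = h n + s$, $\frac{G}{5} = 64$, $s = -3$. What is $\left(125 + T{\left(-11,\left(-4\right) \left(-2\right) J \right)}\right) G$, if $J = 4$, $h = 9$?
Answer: $7360$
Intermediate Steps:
$G = 320$ ($G = 5 \cdot 64 = 320$)
$T{\left(n,P \right)} = -3 + 9 n$ ($T{\left(n,P \right)} = 9 n - 3 = -3 + 9 n$)
$\left(125 + T{\left(-11,\left(-4\right) \left(-2\right) J \right)}\right) G = \left(125 + \left(-3 + 9 \left(-11\right)\right)\right) 320 = \left(125 - 102\right) 320 = 23 \cdot 320 = 7360$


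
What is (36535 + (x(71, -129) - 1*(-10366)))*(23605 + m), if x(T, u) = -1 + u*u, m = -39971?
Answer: -1039912006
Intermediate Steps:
x(T, u) = -1 + u²
(36535 + (x(71, -129) - 1*(-10366)))*(23605 + m) = (36535 + ((-1 + (-129)²) - 1*(-10366)))*(23605 - 39971) = (36535 + ((-1 + 16641) + 10366))*(-16366) = (36535 + (16640 + 10366))*(-16366) = (36535 + 27006)*(-16366) = 63541*(-16366) = -1039912006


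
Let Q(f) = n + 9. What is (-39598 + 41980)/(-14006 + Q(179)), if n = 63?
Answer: -1191/6967 ≈ -0.17095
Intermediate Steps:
Q(f) = 72 (Q(f) = 63 + 9 = 72)
(-39598 + 41980)/(-14006 + Q(179)) = (-39598 + 41980)/(-14006 + 72) = 2382/(-13934) = 2382*(-1/13934) = -1191/6967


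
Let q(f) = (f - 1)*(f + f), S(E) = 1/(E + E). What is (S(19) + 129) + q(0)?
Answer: 4903/38 ≈ 129.03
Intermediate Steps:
S(E) = 1/(2*E)
q(f) = 2*f*(-1 + f) (q(f) = (-1 + f)*(2*f) = 2*f*(-1 + f))
(S(19) + 129) + q(0) = ((½)/19 + 129) + 2*0*(-1 + 0) = ((½)*(1/19) + 129) + 2*0*(-1) = (1/38 + 129) + 0 = 4903/38 + 0 = 4903/38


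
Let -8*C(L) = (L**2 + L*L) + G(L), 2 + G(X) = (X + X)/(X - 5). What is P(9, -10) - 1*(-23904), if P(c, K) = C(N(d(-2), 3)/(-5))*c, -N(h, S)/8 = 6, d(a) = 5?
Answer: 54496647/2300 ≈ 23694.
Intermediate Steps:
G(X) = -2 + 2*X/(-5 + X) (G(X) = -2 + (X + X)/(X - 5) = -2 + (2*X)/(-5 + X) = -2 + 2*X/(-5 + X))
N(h, S) = -48 (N(h, S) = -8*6 = -48)
C(L) = -5/(4*(-5 + L)) - L**2/4 (C(L) = -((L**2 + L*L) + 10/(-5 + L))/8 = -((L**2 + L**2) + 10/(-5 + L))/8 = -(2*L**2 + 10/(-5 + L))/8 = -5/(4*(-5 + L)) - L**2/4)
P(c, K) = -53617*c/2300 (P(c, K) = ((-5 + (-48/(-5))**2*(5 - (-48)/(-5)))/(4*(-5 - 48/(-5))))*c = ((-5 + (-48*(-1/5))**2*(5 - (-48)*(-1)/5))/(4*(-5 - 48*(-1/5))))*c = ((-5 + (48/5)**2*(5 - 1*48/5))/(4*(-5 + 48/5)))*c = ((-5 + 2304*(5 - 48/5)/25)/(4*(23/5)))*c = ((1/4)*(5/23)*(-5 + (2304/25)*(-23/5)))*c = ((1/4)*(5/23)*(-5 - 52992/125))*c = ((1/4)*(5/23)*(-53617/125))*c = -53617*c/2300)
P(9, -10) - 1*(-23904) = -53617/2300*9 - 1*(-23904) = -482553/2300 + 23904 = 54496647/2300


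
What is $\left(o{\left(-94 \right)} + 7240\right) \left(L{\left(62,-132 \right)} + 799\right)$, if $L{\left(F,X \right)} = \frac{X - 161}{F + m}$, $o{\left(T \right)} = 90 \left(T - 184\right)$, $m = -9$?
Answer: $- \frac{747720120}{53} \approx -1.4108 \cdot 10^{7}$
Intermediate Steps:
$o{\left(T \right)} = -16560 + 90 T$ ($o{\left(T \right)} = 90 \left(-184 + T\right) = -16560 + 90 T$)
$L{\left(F,X \right)} = \frac{-161 + X}{-9 + F}$ ($L{\left(F,X \right)} = \frac{X - 161}{F - 9} = \frac{-161 + X}{-9 + F}$)
$\left(o{\left(-94 \right)} + 7240\right) \left(L{\left(62,-132 \right)} + 799\right) = \left(\left(-16560 + 90 \left(-94\right)\right) + 7240\right) \left(\frac{-161 - 132}{-9 + 62} + 799\right) = \left(\left(-16560 - 8460\right) + 7240\right) \left(\frac{1}{53} \left(-293\right) + 799\right) = \left(-25020 + 7240\right) \left(\frac{1}{53} \left(-293\right) + 799\right) = - 17780 \left(- \frac{293}{53} + 799\right) = \left(-17780\right) \frac{42054}{53} = - \frac{747720120}{53}$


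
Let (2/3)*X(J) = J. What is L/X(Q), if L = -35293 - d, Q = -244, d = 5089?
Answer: 331/3 ≈ 110.33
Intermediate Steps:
X(J) = 3*J/2
L = -40382 (L = -35293 - 1*5089 = -35293 - 5089 = -40382)
L/X(Q) = -40382/((3/2)*(-244)) = -40382/(-366) = -40382*(-1/366) = 331/3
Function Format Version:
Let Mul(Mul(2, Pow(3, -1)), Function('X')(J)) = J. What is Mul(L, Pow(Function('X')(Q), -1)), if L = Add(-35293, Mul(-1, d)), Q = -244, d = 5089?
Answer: Rational(331, 3) ≈ 110.33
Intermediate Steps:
Function('X')(J) = Mul(Rational(3, 2), J)
L = -40382 (L = Add(-35293, Mul(-1, 5089)) = Add(-35293, -5089) = -40382)
Mul(L, Pow(Function('X')(Q), -1)) = Mul(-40382, Pow(Mul(Rational(3, 2), -244), -1)) = Mul(-40382, Pow(-366, -1)) = Mul(-40382, Rational(-1, 366)) = Rational(331, 3)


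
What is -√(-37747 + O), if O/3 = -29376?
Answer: -5*I*√5035 ≈ -354.79*I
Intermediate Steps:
O = -88128 (O = 3*(-29376) = -88128)
-√(-37747 + O) = -√(-37747 - 88128) = -√(-125875) = -5*I*√5035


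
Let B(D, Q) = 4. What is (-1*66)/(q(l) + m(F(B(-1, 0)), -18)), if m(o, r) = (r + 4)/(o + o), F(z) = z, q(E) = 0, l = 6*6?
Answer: 264/7 ≈ 37.714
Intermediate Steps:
l = 36
m(o, r) = (4 + r)/(2*o) (m(o, r) = (4 + r)/((2*o)) = (4 + r)*(1/(2*o)) = (4 + r)/(2*o))
(-1*66)/(q(l) + m(F(B(-1, 0)), -18)) = (-1*66)/(0 + (½)*(4 - 18)/4) = -66/(0 + (½)*(¼)*(-14)) = -66/(0 - 7/4) = -66/(-7/4) = -4/7*(-66) = 264/7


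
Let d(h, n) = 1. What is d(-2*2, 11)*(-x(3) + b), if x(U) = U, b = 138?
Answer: 135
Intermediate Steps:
d(-2*2, 11)*(-x(3) + b) = 1*(-1*3 + 138) = 1*(-3 + 138) = 1*135 = 135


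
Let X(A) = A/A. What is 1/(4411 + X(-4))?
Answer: 1/4412 ≈ 0.00022665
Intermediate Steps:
X(A) = 1
1/(4411 + X(-4)) = 1/(4411 + 1) = 1/4412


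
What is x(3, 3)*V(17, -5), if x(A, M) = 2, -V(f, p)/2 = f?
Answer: -68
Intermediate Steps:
V(f, p) = -2*f
x(3, 3)*V(17, -5) = 2*(-2*17) = 2*(-34) = -68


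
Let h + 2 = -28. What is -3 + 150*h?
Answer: -4503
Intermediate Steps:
h = -30 (h = -2 - 28 = -30)
-3 + 150*h = -3 + 150*(-30) = -3 - 4500 = -4503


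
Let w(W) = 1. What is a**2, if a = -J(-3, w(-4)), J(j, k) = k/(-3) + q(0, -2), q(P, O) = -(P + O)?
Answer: 25/9 ≈ 2.7778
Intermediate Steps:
q(P, O) = -O - P (q(P, O) = -(O + P) = -O - P)
J(j, k) = 2 - k/3 (J(j, k) = k/(-3) + (-1*(-2) - 1*0) = k*(-1/3) + (2 + 0) = -k/3 + 2 = 2 - k/3)
a = -5/3 (a = -(2 - 1/3*1) = -(2 - 1/3) = -1*5/3 = -5/3 ≈ -1.6667)
a**2 = (-5/3)**2 = 25/9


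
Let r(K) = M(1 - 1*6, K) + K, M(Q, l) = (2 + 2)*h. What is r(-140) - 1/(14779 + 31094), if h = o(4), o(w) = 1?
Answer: -6238729/45873 ≈ -136.00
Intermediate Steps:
h = 1
M(Q, l) = 4 (M(Q, l) = (2 + 2)*1 = 4*1 = 4)
r(K) = 4 + K
r(-140) - 1/(14779 + 31094) = (4 - 140) - 1/(14779 + 31094) = -136 - 1/45873 = -6238729/45873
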